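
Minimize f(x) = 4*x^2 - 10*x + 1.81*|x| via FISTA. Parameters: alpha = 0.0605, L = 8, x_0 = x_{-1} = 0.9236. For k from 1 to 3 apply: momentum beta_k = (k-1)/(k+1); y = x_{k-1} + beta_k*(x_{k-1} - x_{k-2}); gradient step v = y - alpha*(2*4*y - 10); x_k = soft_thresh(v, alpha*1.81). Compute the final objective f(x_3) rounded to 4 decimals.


FISTA on f(x) = 4*x^2 - 10*x + 1.81*|x|
L = 8, alpha = 0.0605
Iteration 1: beta = 0.0, y = 0.9236 + 0.0*(0.9236 - 0.9236) = 0.9236
  grad(y) = -2.6112, v = y - alpha*grad = 1.0816
  prox(v) = soft_thresh(1.0816, 0.1095) = 0.9721
Iteration 2: beta = 0.3333, y = 0.9721 + 0.3333*(0.9721 - 0.9236) = 0.9882
  grad(y) = -2.0942, v = y - alpha*grad = 1.1149
  prox(v) = soft_thresh(1.1149, 0.1095) = 1.0054
Iteration 3: beta = 0.5, y = 1.0054 + 0.5*(1.0054 - 0.9721) = 1.0221
  grad(y) = -1.8232, v = y - alpha*grad = 1.1324
  prox(v) = soft_thresh(1.1324, 0.1095) = 1.0229
f(x_3) = 4*1.0229^2 - 10*1.0229 + 1.81*|1.0229| = -4.1923


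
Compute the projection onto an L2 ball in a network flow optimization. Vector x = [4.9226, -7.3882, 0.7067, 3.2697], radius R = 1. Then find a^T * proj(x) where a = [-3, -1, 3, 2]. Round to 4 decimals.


Step 1: Compute ||x|| (intermediates to 6 decimals).
||x|| = sqrt(4.9226^2 + (-7.3882)^2 + 0.7067^2 + 3.2697^2) = 9.487247
Step 2: Project.
Since ||x|| > R, scale = R/||x|| = 1/9.487247 = 0.105405, proj(x) = scale * x
proj(x) = [0.518867, -0.778753, 0.07449, 0.344643]
Step 3: Dot product.
a^T * proj(x) = -3*0.518867 - 1*(-0.778753) + 3*0.07449 + 2*0.344643 = 0.1349


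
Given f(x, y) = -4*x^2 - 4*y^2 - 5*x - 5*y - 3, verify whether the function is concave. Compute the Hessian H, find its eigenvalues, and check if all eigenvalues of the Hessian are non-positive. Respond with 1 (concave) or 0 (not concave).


The Hessian of f(x,y) = -4*x^2 - 4*y^2 - 5*x - 5*y - 3 is:
H = [[-8, 0], [0, -8]]
Trace = -8 - 8 = -16
Determinant = -8*-8 - (0)^2 = 64
Discriminant = (-16)^2 - 4*64 = 0.0
Eigenvalues: lambda_1 = -8.0, lambda_2 = -8.0
The function is concave.

1


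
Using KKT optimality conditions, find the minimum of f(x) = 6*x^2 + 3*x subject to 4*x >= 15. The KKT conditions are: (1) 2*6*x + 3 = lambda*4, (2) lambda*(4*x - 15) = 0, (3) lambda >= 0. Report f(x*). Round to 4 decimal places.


Step 1: Try lambda = 0 (constraint inactive).
x_unc = -3/(2*6) = -0.25
Check: 4*-0.25 = -1.0 < 15 -- violated!
Step 2: Constraint must be active: 4*x = 15
x* = 15/4 = 3.75
lambda = (2*6*3.75 + 3)/4 = 12.0
Step 3: Compute optimal value.
f(x*) = 6*3.75^2 + 3*3.75 = 95.625


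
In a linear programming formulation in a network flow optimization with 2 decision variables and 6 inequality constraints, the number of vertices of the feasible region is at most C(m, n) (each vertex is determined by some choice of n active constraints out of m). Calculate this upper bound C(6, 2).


Each vertex corresponds to some choice of n active constraints out of m, so the number of vertices is at most C(m, n) = m! / (n!(m-n)!).
m = 6, n = 2
Numerator: 6 * 5
Denominator: 2! = 2
C(6, 2) = 15


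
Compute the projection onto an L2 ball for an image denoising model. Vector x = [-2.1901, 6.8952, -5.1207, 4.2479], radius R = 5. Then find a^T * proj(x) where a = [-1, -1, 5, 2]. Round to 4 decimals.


Step 1: Compute ||x|| (intermediates to 6 decimals).
||x|| = sqrt((-2.1901)^2 + 6.8952^2 + (-5.1207)^2 + 4.2479^2) = 9.828863
Step 2: Project.
Since ||x|| > R, scale = R/||x|| = 5/9.828863 = 0.508706, proj(x) = scale * x
proj(x) = [-1.114117, 3.50763, -2.604931, 2.160932]
Step 3: Dot product.
a^T * proj(x) = -1*(-1.114117) - 1*3.50763 + 5*(-2.604931) + 2*2.160932 = -11.0963


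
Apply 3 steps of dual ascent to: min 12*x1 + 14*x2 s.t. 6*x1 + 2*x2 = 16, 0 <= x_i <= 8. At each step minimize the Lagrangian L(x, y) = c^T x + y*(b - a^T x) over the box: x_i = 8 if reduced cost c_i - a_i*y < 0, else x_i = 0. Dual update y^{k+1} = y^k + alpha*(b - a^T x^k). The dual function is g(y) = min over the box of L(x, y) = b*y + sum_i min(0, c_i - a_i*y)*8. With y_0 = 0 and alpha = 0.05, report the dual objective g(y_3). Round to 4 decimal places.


Dual ascent for LP: min 12*x1 + 14*x2, 6*x1 + 2*x2 = 16, 0 <= x_i <= 8
Step 1: y^k = 0.0, reduced costs: (12.0, 14.0)
  x^k = (0.0, 0.0), subgradient = b - a^T x = 16.0
  y^{k+1} = 0.0 + 0.05*16.0 = 0.8
Step 2: y^k = 0.8, reduced costs: (7.2, 12.4)
  x^k = (0.0, 0.0), subgradient = b - a^T x = 16.0
  y^{k+1} = 0.8 + 0.05*16.0 = 1.6
Step 3: y^k = 1.6, reduced costs: (2.4, 10.8)
  x^k = (0.0, 0.0), subgradient = b - a^T x = 16.0
  y^{k+1} = 1.6 + 0.05*16.0 = 2.4
Dual objective at y_3 = 2.4: reduced costs (-2.4, 9.2), box minimizer x = (8.0, 0.0)
g(y_3) = b*y + (c1 - a1*y)*x1 + (c2 - a2*y)*x2 = 16*2.4 + (-2.4)*8.0 + 9.2*0.0 = 38.4 - 19.2 + 0.0 = 19.2


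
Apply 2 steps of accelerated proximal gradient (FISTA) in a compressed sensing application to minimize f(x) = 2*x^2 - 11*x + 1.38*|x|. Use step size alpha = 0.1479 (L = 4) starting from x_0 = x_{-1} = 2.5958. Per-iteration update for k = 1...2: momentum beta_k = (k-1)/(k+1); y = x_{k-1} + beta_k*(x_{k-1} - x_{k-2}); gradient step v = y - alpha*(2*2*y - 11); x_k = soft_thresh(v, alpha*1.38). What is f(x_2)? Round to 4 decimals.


FISTA on f(x) = 2*x^2 - 11*x + 1.38*|x|
L = 4, alpha = 0.1479
Iteration 1: beta = 0.0, y = 2.5958 + 0.0*(2.5958 - 2.5958) = 2.5958
  grad(y) = -0.6168, v = y - alpha*grad = 2.687
  prox(v) = soft_thresh(2.687, 0.2041) = 2.4829
Iteration 2: beta = 0.3333, y = 2.4829 + 0.3333*(2.4829 - 2.5958) = 2.4453
  grad(y) = -1.2188, v = y - alpha*grad = 2.6256
  prox(v) = soft_thresh(2.6256, 0.2041) = 2.4215
f(x_2) = 2*2.4215^2 - 11*2.4215 + 1.38*|2.4215| = -11.5675


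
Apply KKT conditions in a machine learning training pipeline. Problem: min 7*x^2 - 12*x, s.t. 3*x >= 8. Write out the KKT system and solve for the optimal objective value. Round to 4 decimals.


Step 1: Try lambda = 0 (constraint inactive).
x_unc = 12/(2*7) = 0.8571
Check: 3*0.8571 = 2.5713 < 8 -- violated!
Step 2: Constraint must be active: 3*x = 8
x* = 8/3 = 2.6667 (rounded; the exact value 8/3 is used below)
lambda = (2*7*(8/3) - 12)/3 = 8.4444
Step 3: Compute optimal value.
f(x*) = 7*(8/3)^2 - 12*(8/3) = 17.7778


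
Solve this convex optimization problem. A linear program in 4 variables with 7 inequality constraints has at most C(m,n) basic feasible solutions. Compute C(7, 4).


Each vertex corresponds to some choice of n active constraints out of m, so the number of vertices is at most C(m, n) = m! / (n!(m-n)!).
m = 7, n = 4
Numerator: 7 * 6 * 5 * 4
Denominator: 4! = 24
C(7, 4) = 35


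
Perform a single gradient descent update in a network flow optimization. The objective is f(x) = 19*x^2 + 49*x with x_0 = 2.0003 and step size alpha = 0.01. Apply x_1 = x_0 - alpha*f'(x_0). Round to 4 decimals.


We compute the gradient at x_0 and apply the update.
f'(x) = 38*x + 49
f'(2.0003) = 38*2.0003 + 49 = 125.0114
x_1 = 2.0003 - 0.01*125.0114 = 0.7502


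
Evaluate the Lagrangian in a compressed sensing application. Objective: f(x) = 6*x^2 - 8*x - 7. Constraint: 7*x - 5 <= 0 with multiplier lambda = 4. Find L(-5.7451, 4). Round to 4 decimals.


Step 1: Evaluate f(x).
f(-5.7451) = 6*(-5.7451)^2 - 8*(-5.7451) - 7 = 236.9978
Step 2: Evaluate g(x).
g(-5.7451) = 7*-5.7451 - 5 = -45.2157
Step 3: Compute Lagrangian.
L = 236.9978 + 4*-45.2157 = 56.135


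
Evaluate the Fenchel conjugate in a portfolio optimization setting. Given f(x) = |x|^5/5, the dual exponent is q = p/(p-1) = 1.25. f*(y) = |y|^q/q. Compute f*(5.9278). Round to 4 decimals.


The conjugate exponent q satisfies 1/p + 1/q = 1.
p = 5, so q = 5/(5 - 1) = 1.25
|y|^q = 5.9278^1.25 = 9.2495
f*(5.9278) = 9.2495 / 1.25 = 7.3996


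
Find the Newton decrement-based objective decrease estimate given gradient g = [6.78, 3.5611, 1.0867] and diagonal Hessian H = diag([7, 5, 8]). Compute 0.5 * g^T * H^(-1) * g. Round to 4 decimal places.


Step 1: H is diagonal, so H^(-1) * g = [0.9686, 0.7122, 0.1358].
Step 2: g^T H^(-1) g = sum_i g_i^2 / H_ii
  = (6.78)^2/7 + (3.5611)^2/5 + (1.0867)^2/8
  = 6.5669 + 2.5363 + 0.1476 = 9.2508
Step 3: Objective decrease = 0.5 * g^T H^(-1) g = 4.6254


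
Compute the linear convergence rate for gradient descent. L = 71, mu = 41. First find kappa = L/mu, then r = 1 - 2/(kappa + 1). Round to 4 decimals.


Step 1: Compute the condition number.
kappa = L/mu = 71/41 = 1.7317
Step 2: Compute the convergence rate.
r = 1 - 2/(kappa + 1) = 1 - 2*mu/(L + mu) = (L - mu)/(L + mu) = 30/112 = 0.2679


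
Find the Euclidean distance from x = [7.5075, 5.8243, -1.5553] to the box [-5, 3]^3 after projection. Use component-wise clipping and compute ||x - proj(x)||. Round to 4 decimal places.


Project each component onto [-5, 3].
clip(7.5075) = 3.0, clip(5.8243) = 3.0, clip(-1.5553) = -1.5553
Projection = [3.0, 3.0, -1.5553]
Squared diffs: [20.3176, 7.9767, 0.0]
Distance = sqrt(28.2943) = 5.3192


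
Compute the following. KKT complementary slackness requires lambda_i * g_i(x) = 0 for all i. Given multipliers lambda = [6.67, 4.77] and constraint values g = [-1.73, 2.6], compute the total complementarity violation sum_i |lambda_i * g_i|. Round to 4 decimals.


KKT complementary slackness check:
lambda_1 * g_1 = 6.67 * -1.73 = -11.5391
lambda_2 * g_2 = 4.77 * 2.6 = 12.402
Total violation = 11.5391 + 12.402 = 23.9411


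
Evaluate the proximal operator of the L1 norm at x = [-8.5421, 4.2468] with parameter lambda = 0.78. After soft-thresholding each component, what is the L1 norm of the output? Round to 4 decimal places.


Soft-thresholding with lambda = 0.78:
prox(-8.5421) = sign(-8.5421)*max(|-8.5421| - 0.78, 0) = -7.7621
prox(4.2468) = sign(4.2468)*max(|4.2468| - 0.78, 0) = 3.4668
prox(x) = [-7.7621, 3.4668]
||prox(x)||_1 = 7.7621 + 3.4668 = 11.2289


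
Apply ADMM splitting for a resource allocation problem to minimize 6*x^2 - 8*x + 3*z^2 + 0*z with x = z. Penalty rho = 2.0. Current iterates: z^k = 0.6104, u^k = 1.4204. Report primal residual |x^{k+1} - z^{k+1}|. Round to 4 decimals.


ADMM iteration with rho = 2.0, z^k = 0.6104, u^k = 1.4204
Step 1: x-update.
Minimize 6*x^2 - 8*x + (2.0/2)*(x - 0.6104 + 1.4204)^2
FOC: (2*6 + 2.0)*x = 8 + 2.0*(0.6104 - 1.4204)
x^{k+1} = 0.4557
Step 2: z-update.
Minimize 3*z^2 + 0*z + (2.0/2)*(0.4557 - z + 1.4204)^2
FOC: (2*3 + 2.0)*z = 0 + 2.0*(0.4557 + 1.4204)
z^{k+1} = 0.469
Step 3: u-update.
u^{k+1} = 1.4204 + 0.4557 - 0.469 = 1.4071
Step 4: Primal residual = |0.4557 - 0.469| = 0.0133


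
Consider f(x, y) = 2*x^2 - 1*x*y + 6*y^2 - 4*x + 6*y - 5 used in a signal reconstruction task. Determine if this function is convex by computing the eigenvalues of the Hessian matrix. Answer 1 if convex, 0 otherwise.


The Hessian of f(x,y) = 2*x^2 - 1*x*y + 6*y^2 - 4*x + 6*y - 5 is:
H = [[4, -1], [-1, 12]]
Trace = 4 + 12 = 16
Determinant = 4*12 - (-1)^2 = 47
Discriminant = (16)^2 - 4*47 = 68.0
Eigenvalues: lambda_1 = 3.8769, lambda_2 = 12.1231
The function is convex.

1


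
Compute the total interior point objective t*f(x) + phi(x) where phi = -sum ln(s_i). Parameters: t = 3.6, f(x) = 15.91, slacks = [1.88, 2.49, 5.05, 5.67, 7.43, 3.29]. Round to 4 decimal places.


Step 1: Compute log-barrier.
ln values: [0.6313, 0.9123, 1.6194, 1.7352, 2.0055, 1.1909]
phi = -(0.6313 + 0.9123 + 1.6194 + 1.7352 + 2.0055 + 1.1909) = -8.0945
Step 2: Compute augmented objective.
t*f(x) = 3.6*15.91 = 57.276
Total = 57.276 - 8.0945 = 49.1815


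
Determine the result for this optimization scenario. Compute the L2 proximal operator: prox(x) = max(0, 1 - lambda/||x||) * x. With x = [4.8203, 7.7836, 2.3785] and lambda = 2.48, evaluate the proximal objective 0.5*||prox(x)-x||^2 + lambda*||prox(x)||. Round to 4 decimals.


Step 1: Compute ||x||.
||x|| = 9.4592
Step 2: Compute scaling factor.
scale = max(0, 1 - 2.48/9.4592) = 0.7378
Step 3: prox(x) = [3.5565, 5.7429, 1.7549]
||prox(x)|| = 6.9792
Step 4: Proximal objective.
0.5*||prox-x||^2 = 3.0752
lambda*||prox|| = 17.3084
Total = 20.3837


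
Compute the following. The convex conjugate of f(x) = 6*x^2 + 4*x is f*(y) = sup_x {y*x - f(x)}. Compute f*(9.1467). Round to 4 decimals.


f*(y) = sup_x {y*x - a*x^2 - b*x} = sup_x {(y-b)*x - a*x^2}
FOC: (y - b) - 2a*x = 0 => x* = (y - b)/(2a)
x* = (9.1467 - 4)/(2*6) = 0.4289
f*(9.1467) = (y-b)^2/(4a) = (9.1467 - 4)^2/(4*6)
= 26.4885/24 = 1.1037


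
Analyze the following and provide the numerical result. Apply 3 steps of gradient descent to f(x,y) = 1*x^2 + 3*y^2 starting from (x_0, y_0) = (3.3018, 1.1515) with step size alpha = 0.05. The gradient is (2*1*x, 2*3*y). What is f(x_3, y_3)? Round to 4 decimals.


Gradient descent on f(x,y) = 1*x^2 + 3*y^2.
Starting point: (3.3018, 1.1515), alpha = 0.05
Step 1: grad_x = 2*1*3.3018 = 6.6036, grad_y = 2*3*1.1515 = 6.909
  x_1 = 3.3018 - 0.05*6.6036 = 2.9716
  y_1 = 1.1515 - 0.05*6.909 = 0.8061
Step 2: grad_x = 2*1*2.9716 = 5.9432, grad_y = 2*3*0.8061 = 4.8363
  x_2 = 2.9716 - 0.05*5.9432 = 2.6745
  y_2 = 0.8061 - 0.05*4.8363 = 0.5642
Step 3: grad_x = 2*1*2.6745 = 5.3489, grad_y = 2*3*0.5642 = 3.3854
  x_3 = 2.6745 - 0.05*5.3489 = 2.407
  y_3 = 0.5642 - 0.05*3.3854 = 0.395
f(2.407, 0.395) = 1*2.407^2 + 3*0.395^2 = 6.2617


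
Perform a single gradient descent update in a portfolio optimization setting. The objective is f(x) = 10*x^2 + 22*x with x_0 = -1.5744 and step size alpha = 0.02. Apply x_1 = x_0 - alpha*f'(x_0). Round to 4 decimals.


We compute the gradient at x_0 and apply the update.
f'(x) = 20*x + 22
f'(-1.5744) = 20*-1.5744 + 22 = -9.488
x_1 = -1.5744 - 0.02*-9.488 = -1.3846


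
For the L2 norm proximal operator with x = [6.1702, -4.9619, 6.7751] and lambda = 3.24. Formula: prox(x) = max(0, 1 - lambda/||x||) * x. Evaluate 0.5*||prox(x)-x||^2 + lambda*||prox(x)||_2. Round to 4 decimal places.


Step 1: Compute ||x||.
||x|| = 10.4208
Step 2: Compute scaling factor.
scale = max(0, 1 - 3.24/10.4208) = 0.6891
Step 3: prox(x) = [4.2518, -3.4192, 4.6686]
||prox(x)|| = 7.1808
Step 4: Proximal objective.
0.5*||prox-x||^2 = 5.2488
lambda*||prox|| = 23.2658
Total = 28.5147


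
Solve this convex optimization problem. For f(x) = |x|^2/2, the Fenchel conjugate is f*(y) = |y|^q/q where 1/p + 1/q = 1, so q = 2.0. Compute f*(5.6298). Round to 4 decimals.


The conjugate exponent q satisfies 1/p + 1/q = 1.
p = 2, so q = 2/(2 - 1) = 2.0
|y|^q = 5.6298^2.0 = 31.6946
f*(5.6298) = 31.6946 / 2.0 = 15.8473


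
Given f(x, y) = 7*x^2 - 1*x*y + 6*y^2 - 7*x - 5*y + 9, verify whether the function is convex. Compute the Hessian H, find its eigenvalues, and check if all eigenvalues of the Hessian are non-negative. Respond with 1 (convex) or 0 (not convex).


The Hessian of f(x,y) = 7*x^2 - 1*x*y + 6*y^2 - 7*x - 5*y + 9 is:
H = [[14, -1], [-1, 12]]
Trace = 14 + 12 = 26
Determinant = 14*12 - (-1)^2 = 167
Discriminant = (26)^2 - 4*167 = 8.0
Eigenvalues: lambda_1 = 11.5858, lambda_2 = 14.4142
The function is convex.

1


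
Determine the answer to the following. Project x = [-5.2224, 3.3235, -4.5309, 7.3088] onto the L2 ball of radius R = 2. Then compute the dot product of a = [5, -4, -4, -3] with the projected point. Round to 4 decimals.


Step 1: Compute ||x|| (intermediates to 6 decimals).
||x|| = sqrt((-5.2224)^2 + 3.3235^2 + (-4.5309)^2 + 7.3088^2) = 10.595599
Step 2: Project.
Since ||x|| > R, scale = R/||x|| = 2/10.595599 = 0.188758, proj(x) = scale * x
proj(x) = [-0.98577, 0.627337, -0.855244, 1.379594]
Step 3: Dot product.
a^T * proj(x) = 5*(-0.98577) - 4*0.627337 - 4*(-0.855244) - 3*1.379594 = -8.156


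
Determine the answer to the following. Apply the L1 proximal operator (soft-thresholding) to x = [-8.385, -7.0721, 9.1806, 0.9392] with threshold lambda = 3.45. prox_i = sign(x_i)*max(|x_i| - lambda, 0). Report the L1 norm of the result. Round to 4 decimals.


Soft-thresholding with lambda = 3.45:
prox(-8.385) = sign(-8.385)*max(|-8.385| - 3.45, 0) = -4.935
prox(-7.0721) = sign(-7.0721)*max(|-7.0721| - 3.45, 0) = -3.6221
prox(9.1806) = sign(9.1806)*max(|9.1806| - 3.45, 0) = 5.7306
prox(0.9392) = sign(0.9392)*max(|0.9392| - 3.45, 0) = 0.0
prox(x) = [-4.935, -3.6221, 5.7306, 0.0]
||prox(x)||_1 = 4.935 + 3.6221 + 5.7306 + 0.0 = 14.2877


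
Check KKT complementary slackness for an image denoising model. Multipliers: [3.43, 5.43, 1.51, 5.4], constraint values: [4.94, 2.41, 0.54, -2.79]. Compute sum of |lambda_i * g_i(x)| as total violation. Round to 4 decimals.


KKT complementary slackness check:
lambda_1 * g_1 = 3.43 * 4.94 = 16.9442
lambda_2 * g_2 = 5.43 * 2.41 = 13.0863
lambda_3 * g_3 = 1.51 * 0.54 = 0.8154
lambda_4 * g_4 = 5.4 * -2.79 = -15.066
Total violation = 16.9442 + 13.0863 + 0.8154 + 15.066 = 45.9119


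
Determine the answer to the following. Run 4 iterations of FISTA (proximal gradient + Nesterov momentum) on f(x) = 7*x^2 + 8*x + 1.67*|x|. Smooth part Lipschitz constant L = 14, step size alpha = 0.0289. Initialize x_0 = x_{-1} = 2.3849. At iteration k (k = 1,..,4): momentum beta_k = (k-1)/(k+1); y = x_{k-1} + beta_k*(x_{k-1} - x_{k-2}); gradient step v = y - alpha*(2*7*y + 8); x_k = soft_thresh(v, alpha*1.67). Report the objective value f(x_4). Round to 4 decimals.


FISTA on f(x) = 7*x^2 + 8*x + 1.67*|x|
L = 14, alpha = 0.0289
Iteration 1: beta = 0.0, y = 2.3849 + 0.0*(2.3849 - 2.3849) = 2.3849
  grad(y) = 41.3886, v = y - alpha*grad = 1.1888
  prox(v) = soft_thresh(1.1888, 0.0483) = 1.1405
Iteration 2: beta = 0.3333, y = 1.1405 + 0.3333*(1.1405 - 2.3849) = 0.7257
  grad(y) = 18.1599, v = y - alpha*grad = 0.2009
  prox(v) = soft_thresh(0.2009, 0.0483) = 0.1526
Iteration 3: beta = 0.5, y = 0.1526 + 0.5*(0.1526 - 1.1405) = -0.3413
  grad(y) = 3.2216, v = y - alpha*grad = -0.4344
  prox(v) = soft_thresh(-0.4344, 0.0483) = -0.3862
Iteration 4: beta = 0.6, y = -0.3862 + 0.6*(-0.3862 - 0.1526) = -0.7094
  grad(y) = -1.932, v = y - alpha*grad = -0.6536
  prox(v) = soft_thresh(-0.6536, 0.0483) = -0.6053
f(x_4) = 7*(-0.6053)^2 + 8*(-0.6053) + 1.67*|-0.6053| = -1.2668


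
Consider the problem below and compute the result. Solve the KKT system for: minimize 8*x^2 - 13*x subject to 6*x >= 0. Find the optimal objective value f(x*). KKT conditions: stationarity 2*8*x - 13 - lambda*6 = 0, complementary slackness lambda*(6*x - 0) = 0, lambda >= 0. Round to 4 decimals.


Step 1: Try lambda = 0 (constraint inactive).
Stationarity: 2*8*x - 13 = 0
x* = 13/(2*8) = 0.8125
Check constraint: 6*0.8125 = 4.875 >= 0 -- satisfied.
Step 2: Compute optimal value.
f(x*) = 8*0.8125^2 - 13*0.8125 = -5.2813


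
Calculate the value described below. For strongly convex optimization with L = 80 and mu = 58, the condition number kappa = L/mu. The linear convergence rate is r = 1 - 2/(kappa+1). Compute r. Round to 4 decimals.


Step 1: Compute the condition number.
kappa = L/mu = 80/58 = 1.3793
Step 2: Compute the convergence rate.
r = 1 - 2/(kappa + 1) = 1 - 2*mu/(L + mu) = (L - mu)/(L + mu) = 22/138 = 0.1594


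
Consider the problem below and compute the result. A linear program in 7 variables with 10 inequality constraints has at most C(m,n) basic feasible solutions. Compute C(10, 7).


Each vertex corresponds to some choice of n active constraints out of m, so the number of vertices is at most C(m, n) = m! / (n!(m-n)!).
m = 10, n = 7
Numerator: 10 * 9 * 8 * 7 * 6 * 5 * 4
Denominator: 7! = 5040
C(10, 7) = 120


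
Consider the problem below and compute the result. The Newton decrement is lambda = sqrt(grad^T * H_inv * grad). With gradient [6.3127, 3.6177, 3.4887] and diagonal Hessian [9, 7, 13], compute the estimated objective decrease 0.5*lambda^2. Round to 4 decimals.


Step 1: H is diagonal, so H^(-1) * g = [0.7014, 0.5168, 0.2684].
Step 2: g^T H^(-1) g = sum_i g_i^2 / H_ii
  = (6.3127)^2/9 + (3.6177)^2/7 + (3.4887)^2/13
  = 4.4278 + 1.8697 + 0.9362 = 7.2337
Step 3: Objective decrease = 0.5 * g^T H^(-1) g = 3.6169


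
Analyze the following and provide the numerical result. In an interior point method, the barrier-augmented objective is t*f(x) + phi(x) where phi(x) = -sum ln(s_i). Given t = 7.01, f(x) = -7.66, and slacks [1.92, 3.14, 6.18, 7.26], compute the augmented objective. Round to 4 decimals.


Step 1: Compute log-barrier.
ln values: [0.6523, 1.1442, 1.8213, 1.9824]
phi = -(0.6523 + 1.1442 + 1.8213 + 1.9824) = -5.6002
Step 2: Compute augmented objective.
t*f(x) = 7.01*-7.66 = -53.6966
Total = -53.6966 - 5.6002 = -59.2968


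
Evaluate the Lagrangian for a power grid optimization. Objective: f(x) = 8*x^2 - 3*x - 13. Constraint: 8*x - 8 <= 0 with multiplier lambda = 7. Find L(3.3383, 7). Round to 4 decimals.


Step 1: Evaluate f(x).
f(3.3383) = 8*3.3383^2 - 3*3.3383 - 13 = 66.1391
Step 2: Evaluate g(x).
g(3.3383) = 8*3.3383 - 8 = 18.7064
Step 3: Compute Lagrangian.
L = 66.1391 + 7*18.7064 = 197.0839


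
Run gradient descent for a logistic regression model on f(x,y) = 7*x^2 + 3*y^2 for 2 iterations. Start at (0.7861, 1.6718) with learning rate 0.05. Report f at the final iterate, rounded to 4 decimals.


Gradient descent on f(x,y) = 7*x^2 + 3*y^2.
Starting point: (0.7861, 1.6718), alpha = 0.05
Step 1: grad_x = 2*7*0.7861 = 11.0054, grad_y = 2*3*1.6718 = 10.0308
  x_1 = 0.7861 - 0.05*11.0054 = 0.2358
  y_1 = 1.6718 - 0.05*10.0308 = 1.1703
Step 2: grad_x = 2*7*0.2358 = 3.3016, grad_y = 2*3*1.1703 = 7.0216
  x_2 = 0.2358 - 0.05*3.3016 = 0.0707
  y_2 = 1.1703 - 0.05*7.0216 = 0.8192
f(0.0707, 0.8192) = 7*0.0707^2 + 3*0.8192^2 = 2.0482


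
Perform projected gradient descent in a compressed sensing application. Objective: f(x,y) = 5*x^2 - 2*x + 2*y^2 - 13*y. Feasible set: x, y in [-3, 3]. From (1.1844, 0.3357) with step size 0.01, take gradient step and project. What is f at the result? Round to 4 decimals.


Step 1: Compute gradient at (1.1844, 0.3357).
grad_x = 2*5*1.1844 - 2 = 9.844
grad_y = 2*2*0.3357 - 13 = -11.6572
Step 2: Gradient step.
x_raw = 1.1844 - 0.01*9.844 = 1.086
y_raw = 0.3357 - 0.01*-11.6572 = 0.4523
Step 3: Project onto [-3, 3].
x_proj = clip(1.086) = 1.086
y_proj = clip(0.4523) = 0.4523
Step 4: Evaluate f.
f(1.086, 0.4523) = -1.7458


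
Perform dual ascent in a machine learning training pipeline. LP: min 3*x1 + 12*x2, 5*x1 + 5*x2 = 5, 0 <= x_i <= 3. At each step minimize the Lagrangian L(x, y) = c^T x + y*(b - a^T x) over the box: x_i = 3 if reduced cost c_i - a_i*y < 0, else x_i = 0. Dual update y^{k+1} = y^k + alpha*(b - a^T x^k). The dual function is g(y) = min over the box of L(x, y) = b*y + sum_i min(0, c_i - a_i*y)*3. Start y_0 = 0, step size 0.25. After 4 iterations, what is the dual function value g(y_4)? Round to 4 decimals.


Dual ascent for LP: min 3*x1 + 12*x2, 5*x1 + 5*x2 = 5, 0 <= x_i <= 3
Step 1: y^k = 0.0, reduced costs: (3.0, 12.0)
  x^k = (0.0, 0.0), subgradient = b - a^T x = 5.0
  y^{k+1} = 0.0 + 0.25*5.0 = 1.25
Step 2: y^k = 1.25, reduced costs: (-3.25, 5.75)
  x^k = (3.0, 0.0), subgradient = b - a^T x = -10.0
  y^{k+1} = 1.25 + 0.25*-10.0 = -1.25
Step 3: y^k = -1.25, reduced costs: (9.25, 18.25)
  x^k = (0.0, 0.0), subgradient = b - a^T x = 5.0
  y^{k+1} = -1.25 + 0.25*5.0 = 0.0
Step 4: y^k = 0.0, reduced costs: (3.0, 12.0)
  x^k = (0.0, 0.0), subgradient = b - a^T x = 5.0
  y^{k+1} = 0.0 + 0.25*5.0 = 1.25
Dual objective at y_4 = 1.25: reduced costs (-3.25, 5.75), box minimizer x = (3.0, 0.0)
g(y_4) = b*y + (c1 - a1*y)*x1 + (c2 - a2*y)*x2 = 5*1.25 + (-3.25)*3.0 + 5.75*0.0 = 6.25 - 9.75 + 0.0 = -3.5


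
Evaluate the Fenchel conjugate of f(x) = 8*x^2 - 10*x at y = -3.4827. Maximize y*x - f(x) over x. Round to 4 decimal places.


f*(y) = sup_x {y*x - a*x^2 - b*x} = sup_x {(y-b)*x - a*x^2}
FOC: (y - b) - 2a*x = 0 => x* = (y - b)/(2a)
x* = (-3.4827 + 10)/(2*8) = 0.4073
f*(-3.4827) = (y-b)^2/(4a) = (-3.4827 + 10)^2/(4*8)
= 42.4752/32 = 1.3273


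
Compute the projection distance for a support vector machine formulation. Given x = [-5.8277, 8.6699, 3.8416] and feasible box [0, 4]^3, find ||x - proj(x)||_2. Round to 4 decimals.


Project each component onto [0, 4].
clip(-5.8277) = 0.0, clip(8.6699) = 4.0, clip(3.8416) = 3.8416
Projection = [0.0, 4.0, 3.8416]
Squared diffs: [33.9621, 21.808, 0.0]
Distance = sqrt(55.7701) = 7.4679


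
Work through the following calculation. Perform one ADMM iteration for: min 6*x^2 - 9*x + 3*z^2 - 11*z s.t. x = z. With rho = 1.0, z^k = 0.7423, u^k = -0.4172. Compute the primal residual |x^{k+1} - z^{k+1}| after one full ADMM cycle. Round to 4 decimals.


ADMM iteration with rho = 1.0, z^k = 0.7423, u^k = -0.4172
Step 1: x-update.
Minimize 6*x^2 - 9*x + (1.0/2)*(x - 0.7423 - 0.4172)^2
FOC: (2*6 + 1.0)*x = 9 + 1.0*(0.7423 + 0.4172)
x^{k+1} = 0.7815
Step 2: z-update.
Minimize 3*z^2 - 11*z + (1.0/2)*(0.7815 - z - 0.4172)^2
FOC: (2*3 + 1.0)*z = 11 + 1.0*(0.7815 - 0.4172)
z^{k+1} = 1.6235
Step 3: u-update.
u^{k+1} = -0.4172 + 0.7815 - 1.6235 = -1.2592
Step 4: Primal residual = |0.7815 - 1.6235| = 0.842


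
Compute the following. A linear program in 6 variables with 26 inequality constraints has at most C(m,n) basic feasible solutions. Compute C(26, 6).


Each vertex corresponds to some choice of n active constraints out of m, so the number of vertices is at most C(m, n) = m! / (n!(m-n)!).
m = 26, n = 6
Numerator: 26 * 25 * 24 * 23 * 22 * 21
Denominator: 6! = 720
C(26, 6) = 230230


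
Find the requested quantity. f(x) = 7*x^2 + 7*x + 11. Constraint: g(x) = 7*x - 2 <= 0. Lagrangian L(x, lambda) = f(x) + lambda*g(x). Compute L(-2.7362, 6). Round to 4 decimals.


Step 1: Evaluate f(x).
f(-2.7362) = 7*(-2.7362)^2 + 7*(-2.7362) + 11 = 44.2541
Step 2: Evaluate g(x).
g(-2.7362) = 7*-2.7362 - 2 = -21.1534
Step 3: Compute Lagrangian.
L = 44.2541 + 6*-21.1534 = -82.6663


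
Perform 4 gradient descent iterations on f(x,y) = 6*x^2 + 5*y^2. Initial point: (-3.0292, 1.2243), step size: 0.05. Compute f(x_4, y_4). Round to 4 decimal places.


Gradient descent on f(x,y) = 6*x^2 + 5*y^2.
Starting point: (-3.0292, 1.2243), alpha = 0.05
Step 1: grad_x = 2*6*-3.0292 = -36.3504, grad_y = 2*5*1.2243 = 12.243
  x_1 = -3.0292 - 0.05*-36.3504 = -1.2117
  y_1 = 1.2243 - 0.05*12.243 = 0.6122
Step 2: grad_x = 2*6*-1.2117 = -14.5402, grad_y = 2*5*0.6122 = 6.1215
  x_2 = -1.2117 - 0.05*-14.5402 = -0.4847
  y_2 = 0.6122 - 0.05*6.1215 = 0.3061
Step 3: grad_x = 2*6*-0.4847 = -5.8161, grad_y = 2*5*0.3061 = 3.0608
  x_3 = -0.4847 - 0.05*-5.8161 = -0.1939
  y_3 = 0.3061 - 0.05*3.0608 = 0.153
Step 4: grad_x = 2*6*-0.1939 = -2.3264, grad_y = 2*5*0.153 = 1.5304
  x_4 = -0.1939 - 0.05*-2.3264 = -0.0775
  y_4 = 0.153 - 0.05*1.5304 = 0.0765
f(-0.0775, 0.0765) = 6*(-0.0775)^2 + 5*0.0765^2 = 0.0654


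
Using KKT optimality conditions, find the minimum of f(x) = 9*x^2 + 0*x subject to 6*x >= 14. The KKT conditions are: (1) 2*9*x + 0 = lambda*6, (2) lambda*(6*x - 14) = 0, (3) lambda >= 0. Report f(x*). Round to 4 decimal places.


Step 1: Try lambda = 0 (constraint inactive).
x_unc = 0/(2*9) = 0.0
Check: 6*0.0 = 0.0 < 14 -- violated!
Step 2: Constraint must be active: 6*x = 14
x* = 14/6 = 7/3 = 2.3333 (rounded; the exact value 7/3 is used below)
lambda = (2*9*(7/3) + 0)/6 = 7.0
Step 3: Compute optimal value.
f(x*) = 9*(7/3)^2 + 0*(7/3) = 49.0


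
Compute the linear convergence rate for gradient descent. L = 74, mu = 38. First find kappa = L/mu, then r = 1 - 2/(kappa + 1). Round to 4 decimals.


Step 1: Compute the condition number.
kappa = L/mu = 74/38 = 1.9474
Step 2: Compute the convergence rate.
r = 1 - 2/(kappa + 1) = 1 - 2*mu/(L + mu) = (L - mu)/(L + mu) = 36/112 = 0.3214


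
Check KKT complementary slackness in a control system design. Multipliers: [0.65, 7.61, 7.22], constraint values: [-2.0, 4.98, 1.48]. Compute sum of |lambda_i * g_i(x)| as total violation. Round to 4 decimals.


KKT complementary slackness check:
lambda_1 * g_1 = 0.65 * -2.0 = -1.3
lambda_2 * g_2 = 7.61 * 4.98 = 37.8978
lambda_3 * g_3 = 7.22 * 1.48 = 10.6856
Total violation = 1.3 + 37.8978 + 10.6856 = 49.8834


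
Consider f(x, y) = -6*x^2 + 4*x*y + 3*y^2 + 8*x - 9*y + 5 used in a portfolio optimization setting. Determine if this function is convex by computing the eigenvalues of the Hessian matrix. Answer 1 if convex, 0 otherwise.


The Hessian of f(x,y) = -6*x^2 + 4*x*y + 3*y^2 + 8*x - 9*y + 5 is:
H = [[-12, 4], [4, 6]]
Trace = -12 + 6 = -6
Determinant = -12*6 - (4)^2 = -88
Discriminant = (-6)^2 - 4*-88 = 388.0
Eigenvalues: lambda_1 = -12.8489, lambda_2 = 6.8489
The function is not convex.

0


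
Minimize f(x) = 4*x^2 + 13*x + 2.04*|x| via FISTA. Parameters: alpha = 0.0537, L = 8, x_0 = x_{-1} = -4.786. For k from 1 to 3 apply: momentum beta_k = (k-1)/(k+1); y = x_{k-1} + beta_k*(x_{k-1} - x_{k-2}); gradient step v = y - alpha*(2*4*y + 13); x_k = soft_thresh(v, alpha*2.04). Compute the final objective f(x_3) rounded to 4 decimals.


FISTA on f(x) = 4*x^2 + 13*x + 2.04*|x|
L = 8, alpha = 0.0537
Iteration 1: beta = 0.0, y = -4.786 + 0.0*(-4.786 + 4.786) = -4.786
  grad(y) = -25.288, v = y - alpha*grad = -3.428
  prox(v) = soft_thresh(-3.428, 0.1095) = -3.3185
Iteration 2: beta = 0.3333, y = -3.3185 + 0.3333*(-3.3185 + 4.786) = -2.8293
  grad(y) = -9.6345, v = y - alpha*grad = -2.3119
  prox(v) = soft_thresh(-2.3119, 0.1095) = -2.2024
Iteration 3: beta = 0.5, y = -2.2024 + 0.5*(-2.2024 + 3.3185) = -1.6443
  grad(y) = -0.1548, v = y - alpha*grad = -1.636
  prox(v) = soft_thresh(-1.636, 0.1095) = -1.5265
f(x_3) = 4*(-1.5265)^2 + 13*(-1.5265) + 2.04*|-1.5265| = -7.4096


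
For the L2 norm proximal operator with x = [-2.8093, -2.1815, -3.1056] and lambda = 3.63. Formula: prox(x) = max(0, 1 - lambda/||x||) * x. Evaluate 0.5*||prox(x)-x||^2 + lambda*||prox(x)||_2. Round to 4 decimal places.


Step 1: Compute ||x||.
||x|| = 4.7218
Step 2: Compute scaling factor.
scale = max(0, 1 - 3.63/4.7218) = 0.2312
Step 3: prox(x) = [-0.6496, -0.5044, -0.7181]
||prox(x)|| = 1.0918
Step 4: Proximal objective.
0.5*||prox-x||^2 = 6.5885
lambda*||prox|| = 3.9632
Total = 10.5519


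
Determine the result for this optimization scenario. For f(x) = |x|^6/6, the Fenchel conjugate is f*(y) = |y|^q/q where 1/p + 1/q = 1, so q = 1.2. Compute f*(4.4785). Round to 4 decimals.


The conjugate exponent q satisfies 1/p + 1/q = 1.
p = 6, so q = 6/(6 - 1) = 1.2
|y|^q = 4.4785^1.2 = 6.0445
f*(4.4785) = 6.0445 / 1.2 = 5.0371


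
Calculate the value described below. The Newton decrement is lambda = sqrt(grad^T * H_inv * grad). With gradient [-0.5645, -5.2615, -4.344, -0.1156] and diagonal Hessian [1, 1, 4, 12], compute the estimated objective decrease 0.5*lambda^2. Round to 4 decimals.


Step 1: H is diagonal, so H^(-1) * g = [-0.5645, -5.2615, -1.086, -0.0096].
Step 2: g^T H^(-1) g = sum_i g_i^2 / H_ii
  = (-0.5645)^2/1 + (-5.2615)^2/1 + (-4.344)^2/4 + (-0.1156)^2/12
  = 0.3187 + 27.6834 + 4.7176 + 0.0011 = 32.7207
Step 3: Objective decrease = 0.5 * g^T H^(-1) g = 16.3604


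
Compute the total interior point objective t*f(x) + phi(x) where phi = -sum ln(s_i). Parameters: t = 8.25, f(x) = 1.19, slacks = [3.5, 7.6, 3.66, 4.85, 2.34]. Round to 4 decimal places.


Step 1: Compute log-barrier.
ln values: [1.2528, 2.0281, 1.2975, 1.579, 0.8502]
phi = -(1.2528 + 2.0281 + 1.2975 + 1.579 + 0.8502) = -7.0075
Step 2: Compute augmented objective.
t*f(x) = 8.25*1.19 = 9.8175
Total = 9.8175 - 7.0075 = 2.81


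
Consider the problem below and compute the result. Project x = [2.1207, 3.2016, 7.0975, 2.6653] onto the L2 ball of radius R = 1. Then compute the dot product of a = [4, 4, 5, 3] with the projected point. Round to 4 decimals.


Step 1: Compute ||x|| (intermediates to 6 decimals).
||x|| = sqrt(2.1207^2 + 3.2016^2 + 7.0975^2 + 2.6653^2) = 8.498585
Step 2: Project.
Since ||x|| > R, scale = R/||x|| = 1/8.498585 = 0.117667, proj(x) = scale * x
proj(x) = [0.249536, 0.376723, 0.835142, 0.313618]
Step 3: Dot product.
a^T * proj(x) = 4*0.249536 + 4*0.376723 + 5*0.835142 + 3*0.313618 = 7.6216


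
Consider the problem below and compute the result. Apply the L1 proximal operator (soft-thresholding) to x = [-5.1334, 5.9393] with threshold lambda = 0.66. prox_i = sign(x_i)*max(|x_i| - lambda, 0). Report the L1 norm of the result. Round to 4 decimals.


Soft-thresholding with lambda = 0.66:
prox(-5.1334) = sign(-5.1334)*max(|-5.1334| - 0.66, 0) = -4.4734
prox(5.9393) = sign(5.9393)*max(|5.9393| - 0.66, 0) = 5.2793
prox(x) = [-4.4734, 5.2793]
||prox(x)||_1 = 4.4734 + 5.2793 = 9.7527


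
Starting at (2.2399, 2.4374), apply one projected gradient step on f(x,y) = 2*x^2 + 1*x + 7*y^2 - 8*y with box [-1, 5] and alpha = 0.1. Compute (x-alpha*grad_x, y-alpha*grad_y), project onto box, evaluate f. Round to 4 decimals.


Step 1: Compute gradient at (2.2399, 2.4374).
grad_x = 2*2*2.2399 + 1 = 9.9596
grad_y = 2*7*2.4374 - 8 = 26.1236
Step 2: Gradient step.
x_raw = 2.2399 - 0.1*9.9596 = 1.2439
y_raw = 2.4374 - 0.1*26.1236 = -0.175
Step 3: Project onto [-1, 5].
x_proj = clip(1.2439) = 1.2439
y_proj = clip(-0.175) = -0.175
Step 4: Evaluate f.
f(1.2439, -0.175) = 5.9527


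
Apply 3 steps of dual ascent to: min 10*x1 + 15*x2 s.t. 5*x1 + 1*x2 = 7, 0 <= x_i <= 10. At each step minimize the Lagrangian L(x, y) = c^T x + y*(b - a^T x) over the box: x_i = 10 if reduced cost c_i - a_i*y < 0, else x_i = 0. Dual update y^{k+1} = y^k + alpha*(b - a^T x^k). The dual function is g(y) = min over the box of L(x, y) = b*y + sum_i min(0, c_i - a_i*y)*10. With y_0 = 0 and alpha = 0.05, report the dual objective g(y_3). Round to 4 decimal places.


Dual ascent for LP: min 10*x1 + 15*x2, 5*x1 + 1*x2 = 7, 0 <= x_i <= 10
Step 1: y^k = 0.0, reduced costs: (10.0, 15.0)
  x^k = (0.0, 0.0), subgradient = b - a^T x = 7.0
  y^{k+1} = 0.0 + 0.05*7.0 = 0.35
Step 2: y^k = 0.35, reduced costs: (8.25, 14.65)
  x^k = (0.0, 0.0), subgradient = b - a^T x = 7.0
  y^{k+1} = 0.35 + 0.05*7.0 = 0.7
Step 3: y^k = 0.7, reduced costs: (6.5, 14.3)
  x^k = (0.0, 0.0), subgradient = b - a^T x = 7.0
  y^{k+1} = 0.7 + 0.05*7.0 = 1.05
Dual objective at y_3 = 1.05: reduced costs (4.75, 13.95), box minimizer x = (0.0, 0.0)
g(y_3) = b*y + (c1 - a1*y)*x1 + (c2 - a2*y)*x2 = 7*1.05 + 4.75*0.0 + 13.95*0.0 = 7.35 + 0.0 + 0.0 = 7.35


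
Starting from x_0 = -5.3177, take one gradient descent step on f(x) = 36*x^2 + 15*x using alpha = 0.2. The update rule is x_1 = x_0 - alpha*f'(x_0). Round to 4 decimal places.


We compute the gradient at x_0 and apply the update.
f'(x) = 72*x + 15
f'(-5.3177) = 72*-5.3177 + 15 = -367.8744
x_1 = -5.3177 - 0.2*-367.8744 = 68.2572


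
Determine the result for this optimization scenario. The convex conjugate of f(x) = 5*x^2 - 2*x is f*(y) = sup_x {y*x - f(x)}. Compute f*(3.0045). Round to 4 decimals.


f*(y) = sup_x {y*x - a*x^2 - b*x} = sup_x {(y-b)*x - a*x^2}
FOC: (y - b) - 2a*x = 0 => x* = (y - b)/(2a)
x* = (3.0045 + 2)/(2*5) = 0.5005
f*(3.0045) = (y-b)^2/(4a) = (3.0045 + 2)^2/(4*5)
= 25.045/20 = 1.2523


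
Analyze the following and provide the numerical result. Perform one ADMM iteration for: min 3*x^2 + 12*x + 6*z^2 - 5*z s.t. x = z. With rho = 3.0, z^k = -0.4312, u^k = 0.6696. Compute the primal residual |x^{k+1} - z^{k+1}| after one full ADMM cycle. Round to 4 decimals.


ADMM iteration with rho = 3.0, z^k = -0.4312, u^k = 0.6696
Step 1: x-update.
Minimize 3*x^2 + 12*x + (3.0/2)*(x + 0.4312 + 0.6696)^2
FOC: (2*3 + 3.0)*x = -12 + 3.0*(-0.4312 - 0.6696)
x^{k+1} = -1.7003
Step 2: z-update.
Minimize 6*z^2 - 5*z + (3.0/2)*(-1.7003 - z + 0.6696)^2
FOC: (2*6 + 3.0)*z = 5 + 3.0*(-1.7003 + 0.6696)
z^{k+1} = 0.1272
Step 3: u-update.
u^{k+1} = 0.6696 - 1.7003 - 0.1272 = -1.1579
Step 4: Primal residual = |-1.7003 - 0.1272| = 1.8275


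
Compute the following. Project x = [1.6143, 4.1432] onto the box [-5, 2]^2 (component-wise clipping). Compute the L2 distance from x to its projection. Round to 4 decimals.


Project each component onto [-5, 2].
clip(1.6143) = 1.6143, clip(4.1432) = 2.0
Projection = [1.6143, 2.0]
Squared diffs: [0.0, 4.5933]
Distance = sqrt(4.5933) = 2.1432


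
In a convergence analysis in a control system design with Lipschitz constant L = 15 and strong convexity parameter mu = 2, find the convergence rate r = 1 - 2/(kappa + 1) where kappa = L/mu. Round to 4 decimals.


Step 1: Compute the condition number.
kappa = L/mu = 15/2 = 7.5
Step 2: Compute the convergence rate.
r = 1 - 2/(kappa + 1) = 1 - 2*mu/(L + mu) = (L - mu)/(L + mu) = 13/17 = 0.7647


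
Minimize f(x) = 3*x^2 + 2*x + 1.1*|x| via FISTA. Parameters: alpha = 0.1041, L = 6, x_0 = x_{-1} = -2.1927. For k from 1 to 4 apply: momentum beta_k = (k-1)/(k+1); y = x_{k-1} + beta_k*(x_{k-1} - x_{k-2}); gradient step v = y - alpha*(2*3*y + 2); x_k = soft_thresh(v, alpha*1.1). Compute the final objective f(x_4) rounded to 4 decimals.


FISTA on f(x) = 3*x^2 + 2*x + 1.1*|x|
L = 6, alpha = 0.1041
Iteration 1: beta = 0.0, y = -2.1927 + 0.0*(-2.1927 + 2.1927) = -2.1927
  grad(y) = -11.1562, v = y - alpha*grad = -1.0313
  prox(v) = soft_thresh(-1.0313, 0.1145) = -0.9168
Iteration 2: beta = 0.3333, y = -0.9168 + 0.3333*(-0.9168 + 2.1927) = -0.4915
  grad(y) = -0.9492, v = y - alpha*grad = -0.3927
  prox(v) = soft_thresh(-0.3927, 0.1145) = -0.2782
Iteration 3: beta = 0.5, y = -0.2782 + 0.5*(-0.2782 + 0.9168) = 0.0411
  grad(y) = 2.2466, v = y - alpha*grad = -0.1928
  prox(v) = soft_thresh(-0.1928, 0.1145) = -0.0783
Iteration 4: beta = 0.6, y = -0.0783 + 0.6*(-0.0783 + 0.2782) = 0.0417
  grad(y) = 2.2502, v = y - alpha*grad = -0.1925
  prox(v) = soft_thresh(-0.1925, 0.1145) = -0.078
f(x_4) = 3*(-0.078)^2 + 2*(-0.078) + 1.1*|-0.078| = -0.052


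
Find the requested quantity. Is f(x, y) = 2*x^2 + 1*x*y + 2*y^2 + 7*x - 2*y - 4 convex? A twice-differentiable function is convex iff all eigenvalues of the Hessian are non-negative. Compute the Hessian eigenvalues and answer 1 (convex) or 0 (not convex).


The Hessian of f(x,y) = 2*x^2 + 1*x*y + 2*y^2 + 7*x - 2*y - 4 is:
H = [[4, 1], [1, 4]]
Trace = 4 + 4 = 8
Determinant = 4*4 - (1)^2 = 15
Discriminant = (8)^2 - 4*15 = 4.0
Eigenvalues: lambda_1 = 3.0, lambda_2 = 5.0
The function is convex.

1


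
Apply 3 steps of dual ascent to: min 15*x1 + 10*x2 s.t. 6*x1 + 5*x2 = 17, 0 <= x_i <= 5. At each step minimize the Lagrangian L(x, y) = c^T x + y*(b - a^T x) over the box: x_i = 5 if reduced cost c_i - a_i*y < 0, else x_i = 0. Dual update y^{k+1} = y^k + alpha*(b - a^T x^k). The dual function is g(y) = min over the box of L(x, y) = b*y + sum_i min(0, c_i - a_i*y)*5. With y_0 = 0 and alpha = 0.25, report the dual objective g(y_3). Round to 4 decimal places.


Dual ascent for LP: min 15*x1 + 10*x2, 6*x1 + 5*x2 = 17, 0 <= x_i <= 5
Step 1: y^k = 0.0, reduced costs: (15.0, 10.0)
  x^k = (0.0, 0.0), subgradient = b - a^T x = 17.0
  y^{k+1} = 0.0 + 0.25*17.0 = 4.25
Step 2: y^k = 4.25, reduced costs: (-10.5, -11.25)
  x^k = (5.0, 5.0), subgradient = b - a^T x = -38.0
  y^{k+1} = 4.25 + 0.25*-38.0 = -5.25
Step 3: y^k = -5.25, reduced costs: (46.5, 36.25)
  x^k = (0.0, 0.0), subgradient = b - a^T x = 17.0
  y^{k+1} = -5.25 + 0.25*17.0 = -1.0
Dual objective at y_3 = -1.0: reduced costs (21.0, 15.0), box minimizer x = (0.0, 0.0)
g(y_3) = b*y + (c1 - a1*y)*x1 + (c2 - a2*y)*x2 = 17*(-1.0) + 21.0*0.0 + 15.0*0.0 = -17.0 + 0.0 + 0.0 = -17.0


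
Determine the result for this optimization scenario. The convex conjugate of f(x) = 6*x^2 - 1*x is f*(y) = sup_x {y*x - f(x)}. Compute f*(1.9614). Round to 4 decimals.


f*(y) = sup_x {y*x - a*x^2 - b*x} = sup_x {(y-b)*x - a*x^2}
FOC: (y - b) - 2a*x = 0 => x* = (y - b)/(2a)
x* = (1.9614 + 1)/(2*6) = 0.2468
f*(1.9614) = (y-b)^2/(4a) = (1.9614 + 1)^2/(4*6)
= 8.7699/24 = 0.3654


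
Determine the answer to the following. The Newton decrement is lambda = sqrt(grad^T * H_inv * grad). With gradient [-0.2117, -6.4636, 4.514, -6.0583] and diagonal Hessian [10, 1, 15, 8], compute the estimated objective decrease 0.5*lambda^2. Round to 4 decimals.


Step 1: H is diagonal, so H^(-1) * g = [-0.0212, -6.4636, 0.3009, -0.7573].
Step 2: g^T H^(-1) g = sum_i g_i^2 / H_ii
  = (-0.2117)^2/10 + (-6.4636)^2/1 + (4.514)^2/15 + (-6.0583)^2/8
  = 0.0045 + 41.7781 + 1.3584 + 4.5879 = 47.7289
Step 3: Objective decrease = 0.5 * g^T H^(-1) g = 23.8644


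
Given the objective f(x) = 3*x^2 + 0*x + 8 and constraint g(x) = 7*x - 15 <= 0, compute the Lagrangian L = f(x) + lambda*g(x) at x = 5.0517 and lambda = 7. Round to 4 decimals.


Step 1: Evaluate f(x).
f(5.0517) = 3*5.0517^2 + 0*5.0517 + 8 = 84.559
Step 2: Evaluate g(x).
g(5.0517) = 7*5.0517 - 15 = 20.3619
Step 3: Compute Lagrangian.
L = 84.559 + 7*20.3619 = 227.0923
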